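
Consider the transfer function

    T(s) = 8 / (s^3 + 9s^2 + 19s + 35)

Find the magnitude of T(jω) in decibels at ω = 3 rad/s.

Substitute s = j3: numerator = 8, denominator = -46 + j30.
|T(j3)| = |8| / |-46 + j30| = 8 / 54.918 ≈ 0.1457.
In decibels: 20·log₁₀(0.1457) ≈ -16.7 dB.

|T(j3)|_dB ≈ -16.7 dB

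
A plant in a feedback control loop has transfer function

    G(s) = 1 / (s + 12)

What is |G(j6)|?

|G(j6)| ≈ 0.07454

Substitute s = j6: numerator = 1, denominator = 12 + j6.
|G(j6)| = |1| / |12 + j6| = 1 / 13.416 ≈ 0.07454.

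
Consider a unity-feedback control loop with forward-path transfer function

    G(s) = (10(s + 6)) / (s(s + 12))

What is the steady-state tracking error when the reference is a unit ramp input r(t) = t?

e_ss = 0.2000

G(s) has one pole at the origin.
This is a Type 1 system. Kv = lim_{s→0} s·G(s) = 60/12 = 5.
e_ss = 1/Kv = 1/(5) = 1/5 ≈ 0.2000.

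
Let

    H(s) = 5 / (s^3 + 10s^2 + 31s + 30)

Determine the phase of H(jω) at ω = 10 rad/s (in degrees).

At s = j10: numerator = 5, denominator = -970 - j690.
∠H = ∠num − ∠den = 0° − (-144.57°) = 144.6°.

∠H(j10) ≈ 144.6°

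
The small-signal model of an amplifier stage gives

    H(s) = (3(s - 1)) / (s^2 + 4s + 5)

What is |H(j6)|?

|H(j6)| ≈ 0.4655

Substitute s = j6: numerator = -3 + j18, denominator = -31 + j24.
|H(j6)| = |-3 + j18| / |-31 + j24| = 18.248 / 39.205 ≈ 0.4655.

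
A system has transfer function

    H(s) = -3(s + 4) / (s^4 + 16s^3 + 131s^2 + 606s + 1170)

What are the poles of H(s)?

The poles are the roots of the denominator s^4 + 16s^3 + 131s^2 + 606s + 1170 = 0.
No real roots exist; factor into two real quadratics: (s^2 + 6s + 45)(s^2 + 10s + 26) = 0.
Each quadratic gives a conjugate pair via the quadratic formula.

s = -3 + 6j, -3 - 6j, -5 + j, -5 - j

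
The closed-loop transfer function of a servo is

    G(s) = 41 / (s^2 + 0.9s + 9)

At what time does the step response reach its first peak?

t_p ≈ 1.059 s

Comparing s^2 + 0.9s + 9 to s^2 + 2ζωₙs + ωₙ²: ωₙ = 3 rad/s and ζ = 0.9/(2·3) = 0.15.
ζωₙ = 0.9/2 = 0.45, so ω_d = ωₙ√(1−ζ²) = √(ωₙ² − (ζωₙ)²) = √(9 − 0.45²) = √8.7975 ≈ 2.966 rad/s.
t_p = π/ω_d = π/2.966 ≈ 1.059 s.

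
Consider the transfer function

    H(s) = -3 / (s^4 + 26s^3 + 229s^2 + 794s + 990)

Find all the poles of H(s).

The poles are the roots of the denominator s^4 + 26s^3 + 229s^2 + 794s + 990 = 0.
Trying s = -11: the polynomial evaluates to 0, so (s + 11) is a factor.
Dividing out leaves s^3 + 15s^2 + 64s + 90 = 0.
This factors further as (s^2 + 6s + 10)(s + 9) = 0.

s = -3 + j, -3 - j, -11, -9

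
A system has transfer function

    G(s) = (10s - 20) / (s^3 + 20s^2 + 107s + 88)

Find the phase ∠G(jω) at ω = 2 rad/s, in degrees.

At s = j2: numerator = -20 + j20, denominator = 8 + j206.
∠G = ∠num − ∠den = 135° − (87.776°) = 47.22°.

∠G(j2) ≈ 47.22°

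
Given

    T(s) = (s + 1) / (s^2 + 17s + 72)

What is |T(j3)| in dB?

Substitute s = j3: numerator = 1 + j3, denominator = 63 + j51.
|T(j3)| = |1 + j3| / |63 + j51| = 3.1623 / 81.056 ≈ 0.03901.
In decibels: 20·log₁₀(0.03901) ≈ -28.2 dB.

|T(j3)|_dB ≈ -28.2 dB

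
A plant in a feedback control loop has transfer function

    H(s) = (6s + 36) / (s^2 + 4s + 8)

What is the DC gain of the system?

Set s = 0: H(0) = (36) / (8) = 9/2.

H(0) = 9/2 ≈ 4.500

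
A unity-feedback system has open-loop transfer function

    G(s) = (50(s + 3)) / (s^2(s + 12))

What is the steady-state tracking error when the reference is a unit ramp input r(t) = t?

e_ss = 0

G(s) has 2 poles at the origin.
This is a Type 2 system; for a ramp input the steady-state error is zero.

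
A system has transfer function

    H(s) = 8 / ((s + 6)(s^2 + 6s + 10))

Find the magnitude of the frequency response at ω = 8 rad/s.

Substitute s = j8: numerator = 8, denominator = -708 - j144.
|H(j8)| = |8| / |-708 - j144| = 8 / 722.50 ≈ 0.01107.

|H(j8)| ≈ 0.01107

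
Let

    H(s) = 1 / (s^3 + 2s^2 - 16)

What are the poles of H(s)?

The poles are the roots of the denominator s^3 + 2s^2 - 16 = 0.
Trying s = 2: the polynomial evaluates to 0, so (s - 2) is a factor.
Dividing out leaves s^2 + 4s + 8 = 0.
The quadratic formula then gives s = -2 ± 2j.

s = 2, -2 ± 2j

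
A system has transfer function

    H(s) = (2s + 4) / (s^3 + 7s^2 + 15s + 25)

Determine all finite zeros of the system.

s = -2

Set the numerator to zero: 2s + 4 = 0, i.e. 2·(s + 2) = 0.
So s = -2.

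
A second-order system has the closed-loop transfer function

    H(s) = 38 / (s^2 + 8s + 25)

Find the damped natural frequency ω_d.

ω_d = 3 rad/s

Comparing s^2 + 8s + 25 to s^2 + 2ζωₙs + ωₙ²: ωₙ = 5 rad/s and ζ = 8/(2·5) = 0.8.
ζωₙ = 8/2 = 4, so ω_d = ωₙ√(1−ζ²) = √(ωₙ² − (ζωₙ)²) = √(25 − 4²) = √9 = 3 rad/s.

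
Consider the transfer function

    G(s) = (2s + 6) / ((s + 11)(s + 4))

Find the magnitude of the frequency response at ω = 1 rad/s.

|G(j1)| ≈ 0.1389

Substitute s = j1: numerator = 6 + j2, denominator = 43 + j15.
|G(j1)| = |6 + j2| / |43 + j15| = 6.3246 / 45.541 ≈ 0.1389.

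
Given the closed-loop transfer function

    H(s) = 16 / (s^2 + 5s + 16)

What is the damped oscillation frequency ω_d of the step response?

ω_d ≈ 3.122 rad/s

Comparing s^2 + 5s + 16 to s^2 + 2ζωₙs + ωₙ²: ωₙ = 4 rad/s and ζ = 5/(2·4) = 0.625.
ζωₙ = 5/2 = 2.5, so ω_d = ωₙ√(1−ζ²) = √(ωₙ² − (ζωₙ)²) = √(16 − 2.5²) = √9.75 ≈ 3.122 rad/s.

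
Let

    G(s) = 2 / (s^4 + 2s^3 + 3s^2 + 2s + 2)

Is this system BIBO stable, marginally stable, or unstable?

marginally stable

The denominator s^4 + 2s^3 + 3s^2 + 2s + 2 factors as (s^2 + 1)(s^2 + 2s + 2), giving poles at s = ±j, -1 ± j.
Since the simple pole(s) at s = j, -j lie on the jω-axis with none in the right half-plane, the system is marginally stable.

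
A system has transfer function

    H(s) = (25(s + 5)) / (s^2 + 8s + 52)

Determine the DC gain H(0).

Set s = 0: H(0) = (125) / (52) = 125/52.

H(0) = 125/52 ≈ 2.404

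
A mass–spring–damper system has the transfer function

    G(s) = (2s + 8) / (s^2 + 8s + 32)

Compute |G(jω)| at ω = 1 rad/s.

|G(j1)| ≈ 0.2576

Substitute s = j1: numerator = 8 + j2, denominator = 31 + j8.
|G(j1)| = |8 + j2| / |31 + j8| = 8.2462 / 32.016 ≈ 0.2576.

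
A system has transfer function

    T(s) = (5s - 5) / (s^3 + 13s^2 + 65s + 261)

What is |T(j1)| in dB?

Substitute s = j1: numerator = -5 + j5, denominator = 248 + j64.
|T(j1)| = |-5 + j5| / |248 + j64| = 7.0711 / 256.12 ≈ 0.02761.
In decibels: 20·log₁₀(0.02761) ≈ -31.2 dB.

|T(j1)|_dB ≈ -31.2 dB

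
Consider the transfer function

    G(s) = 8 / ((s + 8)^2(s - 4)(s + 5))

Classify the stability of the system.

unstable

The poles can be read from the denominator factors: s = -8, 4, -5, -8.
Since the pole(s) at s = 4 lie in the right half-plane, the system is unstable.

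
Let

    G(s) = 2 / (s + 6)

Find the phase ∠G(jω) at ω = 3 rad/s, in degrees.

∠G(j3) ≈ -26.57°

At s = j3: numerator = 2, denominator = 6 + j3.
∠G = ∠num − ∠den = 0° − (26.565°) = -26.57°.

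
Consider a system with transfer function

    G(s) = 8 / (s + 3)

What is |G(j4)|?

Substitute s = j4: numerator = 8, denominator = 3 + j4.
|G(j4)| = |8| / |3 + j4| = 8 / 5 = 1.600.

|G(j4)| = 1.600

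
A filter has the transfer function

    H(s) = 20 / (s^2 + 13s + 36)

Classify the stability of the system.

stable

The denominator s^2 + 13s + 36 factors as (s + 9)(s + 4), giving poles at s = -9, -4.
Since all poles lie strictly in the left half-plane, the system is stable.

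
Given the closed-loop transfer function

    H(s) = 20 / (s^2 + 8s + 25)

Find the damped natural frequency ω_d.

ω_d = 3 rad/s

Comparing s^2 + 8s + 25 to s^2 + 2ζωₙs + ωₙ²: ωₙ = 5 rad/s and ζ = 8/(2·5) = 0.8.
ζωₙ = 8/2 = 4, so ω_d = ωₙ√(1−ζ²) = √(ωₙ² − (ζωₙ)²) = √(25 − 4²) = √9 = 3 rad/s.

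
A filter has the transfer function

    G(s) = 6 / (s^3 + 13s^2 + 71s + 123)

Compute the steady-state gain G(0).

G(0) = 2/41 ≈ 0.04878

Set s = 0: G(0) = (6) / (123) = 2/41.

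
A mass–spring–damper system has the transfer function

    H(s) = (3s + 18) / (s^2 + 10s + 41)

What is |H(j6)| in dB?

|H(j6)|_dB ≈ -7.48 dB

Substitute s = j6: numerator = 18 + j18, denominator = 5 + j60.
|H(j6)| = |18 + j18| / |5 + j60| = 25.456 / 60.208 ≈ 0.4228.
In decibels: 20·log₁₀(0.4228) ≈ -7.48 dB.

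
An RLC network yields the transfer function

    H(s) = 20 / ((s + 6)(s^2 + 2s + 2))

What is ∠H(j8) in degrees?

∠H(j8) ≈ 141.3°

At s = j8: numerator = 20, denominator = -500 - j400.
∠H = ∠num − ∠den = 0° − (-141.34°) = 141.3°.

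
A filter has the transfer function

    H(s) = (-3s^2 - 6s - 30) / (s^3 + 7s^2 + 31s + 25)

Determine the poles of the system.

The poles are the roots of the denominator s^3 + 7s^2 + 31s + 25 = 0.
Trying s = -1: the polynomial evaluates to 0, so (s + 1) is a factor.
Dividing out leaves s^2 + 6s + 25 = 0.
The quadratic formula then gives s = -3 ± 4j.

s = -3 + 4j, -3 - 4j, -1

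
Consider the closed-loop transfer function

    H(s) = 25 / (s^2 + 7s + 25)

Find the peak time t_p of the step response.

t_p ≈ 0.8798 s

Comparing s^2 + 7s + 25 to s^2 + 2ζωₙs + ωₙ²: ωₙ = 5 rad/s and ζ = 7/(2·5) = 0.7.
ζωₙ = 7/2 = 3.5, so ω_d = ωₙ√(1−ζ²) = √(ωₙ² − (ζωₙ)²) = √(25 − 3.5²) = √12.75 ≈ 3.571 rad/s.
t_p = π/ω_d = π/3.571 ≈ 0.8798 s.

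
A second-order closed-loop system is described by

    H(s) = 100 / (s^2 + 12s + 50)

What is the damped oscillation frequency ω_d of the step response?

Comparing s^2 + 12s + 50 to s^2 + 2ζωₙs + ωₙ²: ωₙ = √50 ≈ 7.071 rad/s and ζ = 12/(2·√50) ≈ 0.8485.
ζωₙ = 12/2 = 6, so ω_d = ωₙ√(1−ζ²) = √(ωₙ² − (ζωₙ)²) = √(50 − 6²) = √14 ≈ 3.742 rad/s.

ω_d ≈ 3.742 rad/s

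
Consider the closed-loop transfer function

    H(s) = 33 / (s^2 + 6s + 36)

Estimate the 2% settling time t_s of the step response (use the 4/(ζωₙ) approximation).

Comparing s^2 + 6s + 36 to s^2 + 2ζωₙs + ωₙ²: ωₙ = 6 rad/s and ζ = 6/(2·6) = 0.5.
ζωₙ = 6/2 = 3, so t_s ≈ 4/(ζωₙ) = 4/3 ≈ 1.333 s.

t_s ≈ 1.333 s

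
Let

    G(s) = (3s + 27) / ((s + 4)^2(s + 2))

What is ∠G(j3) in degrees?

At s = j3: numerator = 27 + j9, denominator = -58 + j69.
∠G = ∠num − ∠den = 18.435° − (130.05°) = -111.6°.

∠G(j3) ≈ -111.6°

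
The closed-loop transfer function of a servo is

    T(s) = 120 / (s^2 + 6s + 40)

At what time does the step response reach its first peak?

t_p ≈ 0.5642 s

Comparing s^2 + 6s + 40 to s^2 + 2ζωₙs + ωₙ²: ωₙ = √40 ≈ 6.325 rad/s and ζ = 6/(2·√40) ≈ 0.4743.
ζωₙ = 6/2 = 3, so ω_d = ωₙ√(1−ζ²) = √(ωₙ² − (ζωₙ)²) = √(40 − 3²) = √31 ≈ 5.568 rad/s.
t_p = π/ω_d = π/5.568 ≈ 0.5642 s.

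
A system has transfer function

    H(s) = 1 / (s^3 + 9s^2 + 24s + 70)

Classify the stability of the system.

The denominator s^3 + 9s^2 + 24s + 70 factors as (s + 7)(s^2 + 2s + 10), giving poles at s = -7, -1 ± 3j.
Since all poles lie strictly in the left half-plane, the system is stable.

stable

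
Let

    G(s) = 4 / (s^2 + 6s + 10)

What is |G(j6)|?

Substitute s = j6: numerator = 4, denominator = -26 + j36.
|G(j6)| = |4| / |-26 + j36| = 4 / 44.407 ≈ 0.09008.

|G(j6)| ≈ 0.09008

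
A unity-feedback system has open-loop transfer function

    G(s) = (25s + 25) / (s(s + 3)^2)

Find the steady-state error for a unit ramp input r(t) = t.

G(s) has one pole at the origin.
This is a Type 1 system. Kv = lim_{s→0} s·G(s) = 25/9.
e_ss = 1/Kv = 1/(25/9) = 9/25 ≈ 0.3600.

e_ss = 0.3600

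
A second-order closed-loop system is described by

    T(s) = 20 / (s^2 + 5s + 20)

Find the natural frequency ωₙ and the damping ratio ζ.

ωₙ ≈ 4.472 rad/s, ζ ≈ 0.5590

Compare the denominator to the standard form s^2 + 2ζωₙs + ωₙ².
ωₙ² = 20, so ωₙ = √20 ≈ 4.472 rad/s.
2ζωₙ = 5, so ζ = 5/(2·√20) ≈ 0.5590.
With ζ = 0.5590 the response is underdamped.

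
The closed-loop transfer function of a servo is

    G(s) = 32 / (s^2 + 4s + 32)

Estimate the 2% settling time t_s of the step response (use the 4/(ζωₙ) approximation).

Comparing s^2 + 4s + 32 to s^2 + 2ζωₙs + ωₙ²: ωₙ = √32 ≈ 5.657 rad/s and ζ = 4/(2·√32) ≈ 0.3536.
ζωₙ = 4/2 = 2, so t_s ≈ 4/(ζωₙ) = 4/2 = 2 s.

t_s ≈ 2 s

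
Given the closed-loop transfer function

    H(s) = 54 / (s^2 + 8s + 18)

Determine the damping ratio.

Compare the denominator to the standard form s^2 + 2ζωₙs + ωₙ².
ωₙ² = 18, so ωₙ = √18 ≈ 4.243 rad/s.
2ζωₙ = 8, so ζ = 8/(2·√18) ≈ 0.9428.
With ζ = 0.9428 the response is underdamped.

ζ ≈ 0.9428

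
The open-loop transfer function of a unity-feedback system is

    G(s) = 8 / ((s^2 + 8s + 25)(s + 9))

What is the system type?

Type 0

The denominator has no factor of s at the origin — no free integrator — so this is a Type 0 system.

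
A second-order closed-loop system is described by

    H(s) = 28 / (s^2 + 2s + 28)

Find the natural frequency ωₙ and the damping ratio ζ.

ωₙ ≈ 5.292 rad/s, ζ ≈ 0.1890

Compare the denominator to the standard form s^2 + 2ζωₙs + ωₙ².
ωₙ² = 28, so ωₙ = √28 ≈ 5.292 rad/s.
2ζωₙ = 2, so ζ = 2/(2·√28) ≈ 0.1890.
With ζ = 0.1890 the response is underdamped.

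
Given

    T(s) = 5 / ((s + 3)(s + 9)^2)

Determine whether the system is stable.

The poles can be read from the denominator factors: s = -3, -9, -9.
Since all poles lie strictly in the left half-plane, the system is stable.

stable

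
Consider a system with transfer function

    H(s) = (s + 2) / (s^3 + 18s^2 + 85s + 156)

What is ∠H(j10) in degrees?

At s = j10: numerator = 2 + j10, denominator = -1644 - j150.
∠H = ∠num − ∠den = 78.690° − (-174.79°) = 253.5°, which wraps to -106.5°.

∠H(j10) ≈ -106.5°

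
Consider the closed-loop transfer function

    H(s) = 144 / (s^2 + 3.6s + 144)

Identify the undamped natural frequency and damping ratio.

Compare the denominator to the standard form s^2 + 2ζωₙs + ωₙ².
ωₙ² = 144, so ωₙ = 12 rad/s.
2ζωₙ = 3.6, so ζ = 3.6/(2·12) = 0.15.

ωₙ = 12 rad/s, ζ = 0.15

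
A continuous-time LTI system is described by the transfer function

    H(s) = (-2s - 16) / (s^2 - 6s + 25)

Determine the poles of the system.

s = 3 ± 4j

The poles are the roots of the denominator s^2 - 6s + 25 = 0.
Using the quadratic formula: s = (6 ± √(-64))/2 = 3 ± 4j.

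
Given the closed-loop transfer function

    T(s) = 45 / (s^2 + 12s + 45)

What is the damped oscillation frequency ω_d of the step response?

ω_d = 3 rad/s

Comparing s^2 + 12s + 45 to s^2 + 2ζωₙs + ωₙ²: ωₙ = √45 ≈ 6.708 rad/s and ζ = 12/(2·√45) ≈ 0.8944.
ζωₙ = 12/2 = 6, so ω_d = ωₙ√(1−ζ²) = √(ωₙ² − (ζωₙ)²) = √(45 − 6²) = √9 = 3 rad/s.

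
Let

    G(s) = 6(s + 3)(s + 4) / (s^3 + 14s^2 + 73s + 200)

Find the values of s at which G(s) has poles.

The poles are the roots of the denominator s^3 + 14s^2 + 73s + 200 = 0.
Trying s = -8: the polynomial evaluates to 0, so (s + 8) is a factor.
Dividing out leaves s^2 + 6s + 25 = 0.
The quadratic formula then gives s = -3 ± 4j.

s = -8, -3 + 4j, -3 - 4j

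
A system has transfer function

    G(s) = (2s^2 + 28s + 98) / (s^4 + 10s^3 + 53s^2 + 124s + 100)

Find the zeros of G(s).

Set the numerator to zero: 2s^2 + 28s + 98 = 0, i.e. 2·(s^2 + 14s + 49) = 0.
Factoring: (s + 7)^2 = 0.

s = -7, -7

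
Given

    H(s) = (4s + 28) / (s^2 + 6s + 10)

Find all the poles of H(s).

The poles are the roots of the denominator s^2 + 6s + 10 = 0.
Using the quadratic formula: s = (-6 ± √(-4))/2 = -3 ± 1j.

s = -3 ± j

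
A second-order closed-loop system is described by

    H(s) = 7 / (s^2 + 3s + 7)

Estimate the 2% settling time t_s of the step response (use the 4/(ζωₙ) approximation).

Comparing s^2 + 3s + 7 to s^2 + 2ζωₙs + ωₙ²: ωₙ = √7 ≈ 2.646 rad/s and ζ = 3/(2·√7) ≈ 0.5669.
ζωₙ = 3/2 = 1.5, so t_s ≈ 4/(ζωₙ) = 4/1.5 ≈ 2.667 s.

t_s ≈ 2.667 s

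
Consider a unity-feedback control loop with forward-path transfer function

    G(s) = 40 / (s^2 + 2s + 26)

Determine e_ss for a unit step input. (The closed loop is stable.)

G(s) has no poles at the origin.
This is a Type 0 system. Kp = lim_{s→0} G(s) = 40/26 = 20/13.
e_ss = 1/(1 + Kp) = 1/(1 + 20/13) = 13/33 ≈ 0.3939.

e_ss = 0.3939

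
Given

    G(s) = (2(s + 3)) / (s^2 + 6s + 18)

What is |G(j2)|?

|G(j2)| ≈ 0.3911

Substitute s = j2: numerator = 6 + j4, denominator = 14 + j12.
|G(j2)| = |6 + j4| / |14 + j12| = 7.2111 / 18.439 ≈ 0.3911.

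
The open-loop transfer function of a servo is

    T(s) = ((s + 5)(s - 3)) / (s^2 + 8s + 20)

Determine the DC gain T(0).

At s = 0 each factor (s + a) contributes a and each (s^2 + bs + c) contributes c.
T(0) = 1·(5) · (-3) / ((20)) = -15/20 = -3/4.

T(0) = -3/4 ≈ -0.7500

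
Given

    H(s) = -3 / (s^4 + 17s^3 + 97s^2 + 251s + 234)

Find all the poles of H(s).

s = -3 + 2j, -3 - 2j, -2, -9

The poles are the roots of the denominator s^4 + 17s^3 + 97s^2 + 251s + 234 = 0.
Trying s = -2: the polynomial evaluates to 0, so (s + 2) is a factor.
Dividing out leaves s^3 + 15s^2 + 67s + 117 = 0.
This factors further as (s^2 + 6s + 13)(s + 9) = 0.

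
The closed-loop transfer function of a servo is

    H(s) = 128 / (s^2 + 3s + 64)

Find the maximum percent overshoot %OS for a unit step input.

%OS ≈ 54.9%

Comparing s^2 + 3s + 64 to s^2 + 2ζωₙs + ωₙ²: ωₙ = 8 rad/s and ζ = 3/(2·8) = 0.1875.
%OS = 100·exp(−πζ/√(1−ζ²)) = 100·exp(−π·0.1875/√(1−0.1875²)) ≈ 54.9%.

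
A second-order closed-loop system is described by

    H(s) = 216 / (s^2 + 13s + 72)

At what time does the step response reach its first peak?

t_p ≈ 0.5760 s

Comparing s^2 + 13s + 72 to s^2 + 2ζωₙs + ωₙ²: ωₙ = √72 ≈ 8.485 rad/s and ζ = 13/(2·√72) ≈ 0.7660.
ζωₙ = 13/2 = 6.5, so ω_d = ωₙ√(1−ζ²) = √(ωₙ² − (ζωₙ)²) = √(72 − 6.5²) = √29.75 ≈ 5.454 rad/s.
t_p = π/ω_d = π/5.454 ≈ 0.5760 s.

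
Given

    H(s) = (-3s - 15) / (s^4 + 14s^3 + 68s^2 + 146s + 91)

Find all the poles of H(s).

The poles are the roots of the denominator s^4 + 14s^3 + 68s^2 + 146s + 91 = 0.
Trying s = -7: the polynomial evaluates to 0, so (s + 7) is a factor.
Dividing out leaves s^3 + 7s^2 + 19s + 13 = 0.
This factors further as (s^2 + 6s + 13)(s + 1) = 0.

s = -3 ± 2j, -7, -1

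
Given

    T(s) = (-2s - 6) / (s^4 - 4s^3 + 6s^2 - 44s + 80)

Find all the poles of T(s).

s = -1 ± 3j, 4, 2

The poles are the roots of the denominator s^4 - 4s^3 + 6s^2 - 44s + 80 = 0.
Trying s = 4: the polynomial evaluates to 0, so (s - 4) is a factor.
Dividing out leaves s^3 + 6s - 20 = 0.
This factors further as (s^2 + 2s + 10)(s - 2) = 0.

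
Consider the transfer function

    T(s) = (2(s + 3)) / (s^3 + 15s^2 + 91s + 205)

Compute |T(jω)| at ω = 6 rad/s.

|T(j6)| ≈ 0.02853

Substitute s = j6: numerator = 6 + j12, denominator = -335 + j330.
|T(j6)| = |6 + j12| / |-335 + j330| = 13.416 / 470.24 ≈ 0.02853.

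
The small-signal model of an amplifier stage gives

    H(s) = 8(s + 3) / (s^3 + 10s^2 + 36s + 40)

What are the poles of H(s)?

The poles are the roots of the denominator s^3 + 10s^2 + 36s + 40 = 0.
Trying s = -2: the polynomial evaluates to 0, so (s + 2) is a factor.
Dividing out leaves s^2 + 8s + 20 = 0.
The quadratic formula then gives s = -4 ± 2j.

s = -4 ± 2j, -2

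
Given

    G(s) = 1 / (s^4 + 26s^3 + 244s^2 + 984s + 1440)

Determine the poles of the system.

The poles are the roots of the denominator s^4 + 26s^3 + 244s^2 + 984s + 1440 = 0.
Trying s = -6: the polynomial evaluates to 0, so (s + 6) is a factor.
Dividing out leaves s^3 + 20s^2 + 124s + 240 = 0.
This factors further as (s + 6)(s + 4)(s + 10) = 0.

s = -6, -6, -4, -10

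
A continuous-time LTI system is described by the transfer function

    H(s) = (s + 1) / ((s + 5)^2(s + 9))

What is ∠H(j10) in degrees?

∠H(j10) ≈ -90.59°

At s = j10: numerator = 1 + j10, denominator = -1675 + j150.
∠H = ∠num − ∠den = 84.289° − (174.88°) = -90.59°.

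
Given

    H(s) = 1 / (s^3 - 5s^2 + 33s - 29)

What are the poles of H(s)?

The poles are the roots of the denominator s^3 - 5s^2 + 33s - 29 = 0.
Trying s = 1: the polynomial evaluates to 0, so (s - 1) is a factor.
Dividing out leaves s^2 - 4s + 29 = 0.
The quadratic formula then gives s = 2 ± 5j.

s = 2 ± 5j, 1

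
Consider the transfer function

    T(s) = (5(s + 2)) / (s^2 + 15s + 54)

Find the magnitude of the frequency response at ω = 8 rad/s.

Substitute s = j8: numerator = 10 + j40, denominator = -10 + j120.
|T(j8)| = |10 + j40| / |-10 + j120| = 41.231 / 120.42 ≈ 0.3424.

|T(j8)| ≈ 0.3424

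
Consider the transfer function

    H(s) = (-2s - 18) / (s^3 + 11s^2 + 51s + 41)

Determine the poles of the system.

s = -5 ± 4j, -1

The poles are the roots of the denominator s^3 + 11s^2 + 51s + 41 = 0.
Trying s = -1: the polynomial evaluates to 0, so (s + 1) is a factor.
Dividing out leaves s^2 + 10s + 41 = 0.
The quadratic formula then gives s = -5 ± 4j.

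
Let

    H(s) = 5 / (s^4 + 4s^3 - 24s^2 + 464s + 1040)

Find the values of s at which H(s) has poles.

s = 4 + 6j, 4 - 6j, -2, -10

The poles are the roots of the denominator s^4 + 4s^3 - 24s^2 + 464s + 1040 = 0.
Trying s = -2: the polynomial evaluates to 0, so (s + 2) is a factor.
Dividing out leaves s^3 + 2s^2 - 28s + 520 = 0.
This factors further as (s^2 - 8s + 52)(s + 10) = 0.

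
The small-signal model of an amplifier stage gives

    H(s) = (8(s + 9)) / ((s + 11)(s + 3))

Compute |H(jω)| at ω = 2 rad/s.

|H(j2)| ≈ 1.830

Substitute s = j2: numerator = 72 + j16, denominator = 29 + j28.
|H(j2)| = |72 + j16| / |29 + j28| = 73.756 / 40.311 ≈ 1.830.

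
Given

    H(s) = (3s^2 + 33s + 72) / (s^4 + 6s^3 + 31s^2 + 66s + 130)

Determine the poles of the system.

The poles are the roots of the denominator s^4 + 6s^3 + 31s^2 + 66s + 130 = 0.
No real roots exist; factor into two real quadratics: (s^2 + 4s + 13)(s^2 + 2s + 10) = 0.
Each quadratic gives a conjugate pair via the quadratic formula.

s = -2 + 3j, -2 - 3j, -1 + 3j, -1 - 3j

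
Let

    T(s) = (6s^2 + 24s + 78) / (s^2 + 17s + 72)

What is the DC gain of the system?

Set s = 0: T(0) = (78) / (72) = 13/12.

T(0) = 13/12 ≈ 1.083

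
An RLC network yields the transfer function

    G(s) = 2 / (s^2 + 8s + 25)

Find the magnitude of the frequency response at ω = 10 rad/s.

Substitute s = j10: numerator = 2, denominator = -75 + j80.
|G(j10)| = |2| / |-75 + j80| = 2 / 109.66 ≈ 0.01824.

|G(j10)| ≈ 0.01824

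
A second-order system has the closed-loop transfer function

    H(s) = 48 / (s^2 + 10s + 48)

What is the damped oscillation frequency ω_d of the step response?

ω_d ≈ 4.796 rad/s

Comparing s^2 + 10s + 48 to s^2 + 2ζωₙs + ωₙ²: ωₙ = √48 ≈ 6.928 rad/s and ζ = 10/(2·√48) ≈ 0.7217.
ζωₙ = 10/2 = 5, so ω_d = ωₙ√(1−ζ²) = √(ωₙ² − (ζωₙ)²) = √(48 − 5²) = √23 ≈ 4.796 rad/s.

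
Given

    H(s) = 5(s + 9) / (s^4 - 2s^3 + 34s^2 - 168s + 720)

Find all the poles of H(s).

The poles are the roots of the denominator s^4 - 2s^3 + 34s^2 - 168s + 720 = 0.
No real roots exist; factor into two real quadratics: (s^2 - 6s + 18)(s^2 + 4s + 40) = 0.
Each quadratic gives a conjugate pair via the quadratic formula.

s = 3 ± 3j, -2 ± 6j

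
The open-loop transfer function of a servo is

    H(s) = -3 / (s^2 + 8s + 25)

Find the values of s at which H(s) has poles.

s = -4 ± 3j

The poles are the roots of the denominator s^2 + 8s + 25 = 0.
Using the quadratic formula: s = (-8 ± √(-36))/2 = -4 ± 3j.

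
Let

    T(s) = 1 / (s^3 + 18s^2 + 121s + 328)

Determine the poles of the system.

s = -5 + 4j, -5 - 4j, -8

The poles are the roots of the denominator s^3 + 18s^2 + 121s + 328 = 0.
Trying s = -8: the polynomial evaluates to 0, so (s + 8) is a factor.
Dividing out leaves s^2 + 10s + 41 = 0.
The quadratic formula then gives s = -5 ± 4j.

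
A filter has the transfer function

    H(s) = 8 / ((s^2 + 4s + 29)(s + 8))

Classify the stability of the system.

stable

The poles can be read from the denominator factors: s = -2 + 5j, -2 - 5j, -8.
Since all poles lie strictly in the left half-plane, the system is stable.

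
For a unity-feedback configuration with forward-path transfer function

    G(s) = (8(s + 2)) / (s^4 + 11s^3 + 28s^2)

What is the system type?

The denominator has 2 factors of s at the origin (free integrators), so this is a Type 2 system.

Type 2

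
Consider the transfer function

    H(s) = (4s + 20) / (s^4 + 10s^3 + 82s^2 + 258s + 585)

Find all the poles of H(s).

s = -2 + 3j, -2 - 3j, -3 + 6j, -3 - 6j

The poles are the roots of the denominator s^4 + 10s^3 + 82s^2 + 258s + 585 = 0.
No real roots exist; factor into two real quadratics: (s^2 + 4s + 13)(s^2 + 6s + 45) = 0.
Each quadratic gives a conjugate pair via the quadratic formula.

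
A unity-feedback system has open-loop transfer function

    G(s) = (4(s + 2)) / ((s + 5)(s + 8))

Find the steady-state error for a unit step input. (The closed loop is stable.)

e_ss = 0.8333

G(s) has no poles at the origin.
This is a Type 0 system. Kp = lim_{s→0} G(s) = 8/40 = 1/5.
e_ss = 1/(1 + Kp) = 1/(1 + 1/5) = 5/6 ≈ 0.8333.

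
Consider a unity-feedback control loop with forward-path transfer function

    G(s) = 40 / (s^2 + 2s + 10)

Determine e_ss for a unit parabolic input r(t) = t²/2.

e_ss = ∞

G(s) has no poles at the origin.
This is a Type 0 system; Ka = lim_{s→0} s^2·G(s) = 0, so the steady-state error for a parabola input is infinite.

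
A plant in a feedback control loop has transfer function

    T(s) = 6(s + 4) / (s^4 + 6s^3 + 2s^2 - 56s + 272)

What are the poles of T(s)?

The poles are the roots of the denominator s^4 + 6s^3 + 2s^2 - 56s + 272 = 0.
No real roots exist; factor into two real quadratics: (s^2 - 4s + 8)(s^2 + 10s + 34) = 0.
Each quadratic gives a conjugate pair via the quadratic formula.

s = 2 ± 2j, -5 ± 3j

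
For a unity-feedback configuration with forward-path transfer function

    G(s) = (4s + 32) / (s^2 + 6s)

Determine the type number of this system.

Factor s from the denominator: s^2 + 6s = s·(s + 6).
There is 1 pole at the origin, so the system is Type 1.

Type 1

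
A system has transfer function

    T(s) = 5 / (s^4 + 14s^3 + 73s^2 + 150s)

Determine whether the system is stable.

marginally stable

The denominator s^4 + 14s^3 + 73s^2 + 150s factors as s(s^2 + 8s + 25)(s + 6), giving poles at s = 0, -4 ± 3j, -6.
Since the simple pole(s) at s = 0 lie on the jω-axis with none in the right half-plane, the system is marginally stable.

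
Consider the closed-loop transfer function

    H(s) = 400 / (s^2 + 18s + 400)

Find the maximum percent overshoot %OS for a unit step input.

Comparing s^2 + 18s + 400 to s^2 + 2ζωₙs + ωₙ²: ωₙ = 20 rad/s and ζ = 18/(2·20) = 0.45.
%OS = 100·exp(−πζ/√(1−ζ²)) = 100·exp(−π·0.45/√(1−0.45²)) ≈ 20.5%.

%OS ≈ 20.5%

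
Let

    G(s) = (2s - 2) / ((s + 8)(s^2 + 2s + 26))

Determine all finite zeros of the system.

s = 1

Set the numerator to zero: 2s - 2 = 0, i.e. 2·(s - 1) = 0.
So s = 1.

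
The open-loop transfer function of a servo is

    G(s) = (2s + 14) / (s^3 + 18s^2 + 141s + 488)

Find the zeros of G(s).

s = -7

Set the numerator to zero: 2s + 14 = 0, i.e. 2·(s + 7) = 0.
So s = -7.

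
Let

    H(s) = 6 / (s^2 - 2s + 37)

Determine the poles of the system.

s = 1 + 6j, 1 - 6j

The poles are the roots of the denominator s^2 - 2s + 37 = 0.
Using the quadratic formula: s = (2 ± √(-144))/2 = 1 ± 6j.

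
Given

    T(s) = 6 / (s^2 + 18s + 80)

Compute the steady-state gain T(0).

T(0) = 3/40 ≈ 0.07500

Set s = 0: T(0) = (6) / (80) = 3/40.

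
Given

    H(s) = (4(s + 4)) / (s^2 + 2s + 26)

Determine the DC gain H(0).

H(0) = 8/13 ≈ 0.6154

At s = 0 each factor (s + a) contributes a and each (s^2 + bs + c) contributes c.
H(0) = 4·(4) / ((26)) = 16/26 = 8/13.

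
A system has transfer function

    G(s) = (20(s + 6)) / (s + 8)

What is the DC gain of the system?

G(0) = 15

Set s = 0: G(0) = (120) / (8) = 15.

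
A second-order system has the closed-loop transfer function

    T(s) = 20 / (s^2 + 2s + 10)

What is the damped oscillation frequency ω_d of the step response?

Comparing s^2 + 2s + 10 to s^2 + 2ζωₙs + ωₙ²: ωₙ = √10 ≈ 3.162 rad/s and ζ = 2/(2·√10) ≈ 0.3162.
ζωₙ = 2/2 = 1, so ω_d = ωₙ√(1−ζ²) = √(ωₙ² − (ζωₙ)²) = √(10 − 1²) = √9 = 3 rad/s.

ω_d = 3 rad/s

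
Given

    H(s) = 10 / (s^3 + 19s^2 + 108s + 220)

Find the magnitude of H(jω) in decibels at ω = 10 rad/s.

|H(j10)|_dB ≈ -44.5 dB

Substitute s = j10: numerator = 10, denominator = -1680 + j80.
|H(j10)| = |10| / |-1680 + j80| = 10 / 1681.9 ≈ 0.005946.
In decibels: 20·log₁₀(0.005946) ≈ -44.5 dB.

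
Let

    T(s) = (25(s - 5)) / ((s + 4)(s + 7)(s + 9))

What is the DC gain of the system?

T(0) = -125/252 ≈ -0.4960

At s = 0 each factor (s + a) contributes a and each (s^2 + bs + c) contributes c.
T(0) = 25·(-5) / ((4) · (7) · (9)) = -125/252 = -125/252.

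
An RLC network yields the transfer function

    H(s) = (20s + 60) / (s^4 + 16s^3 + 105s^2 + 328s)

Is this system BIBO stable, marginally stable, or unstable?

The denominator s^4 + 16s^3 + 105s^2 + 328s factors as s(s + 8)(s^2 + 8s + 41), giving poles at s = 0, -8, -4 ± 5j.
Since the simple pole(s) at s = 0 lie on the jω-axis with none in the right half-plane, the system is marginally stable.

marginally stable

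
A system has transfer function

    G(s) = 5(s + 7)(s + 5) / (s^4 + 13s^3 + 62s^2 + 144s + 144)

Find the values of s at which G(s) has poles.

s = -2 ± 2j, -6, -3

The poles are the roots of the denominator s^4 + 13s^3 + 62s^2 + 144s + 144 = 0.
Trying s = -6: the polynomial evaluates to 0, so (s + 6) is a factor.
Dividing out leaves s^3 + 7s^2 + 20s + 24 = 0.
This factors further as (s^2 + 4s + 8)(s + 3) = 0.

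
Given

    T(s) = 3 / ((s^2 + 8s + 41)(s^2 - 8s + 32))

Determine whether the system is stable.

The poles can be read from the denominator factors: s = -4 ± 5j, 4 ± 4j.
Since the pole(s) at s = 4 + 4j, 4 - 4j lie in the right half-plane, the system is unstable.

unstable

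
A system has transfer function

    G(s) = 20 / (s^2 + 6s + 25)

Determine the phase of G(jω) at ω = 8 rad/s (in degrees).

∠G(j8) ≈ -129.1°

At s = j8: numerator = 20, denominator = -39 + j48.
∠G = ∠num − ∠den = 0° − (129.09°) = -129.1°.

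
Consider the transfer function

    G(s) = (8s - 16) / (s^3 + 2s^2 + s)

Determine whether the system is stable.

The denominator s^3 + 2s^2 + s factors as s(s + 1)^2, giving poles at s = 0, -1, -1.
Since the simple pole(s) at s = 0 lie on the jω-axis with none in the right half-plane, the system is marginally stable.

marginally stable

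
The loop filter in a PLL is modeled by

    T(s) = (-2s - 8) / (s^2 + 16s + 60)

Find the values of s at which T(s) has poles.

The poles are the roots of the denominator s^2 + 16s + 60 = 0.
Factoring: (s + 10)(s + 6) = 0, so s = -10 and s = -6.

s = -10, -6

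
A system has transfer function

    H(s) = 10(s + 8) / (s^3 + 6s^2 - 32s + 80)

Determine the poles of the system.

s = 2 ± 2j, -10

The poles are the roots of the denominator s^3 + 6s^2 - 32s + 80 = 0.
Trying s = -10: the polynomial evaluates to 0, so (s + 10) is a factor.
Dividing out leaves s^2 - 4s + 8 = 0.
The quadratic formula then gives s = 2 ± 2j.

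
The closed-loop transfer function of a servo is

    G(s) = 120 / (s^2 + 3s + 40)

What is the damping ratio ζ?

Compare the denominator to the standard form s^2 + 2ζωₙs + ωₙ².
ωₙ² = 40, so ωₙ = √40 ≈ 6.325 rad/s.
2ζωₙ = 3, so ζ = 3/(2·√40) ≈ 0.2372.
With ζ = 0.2372 the response is underdamped.

ζ ≈ 0.2372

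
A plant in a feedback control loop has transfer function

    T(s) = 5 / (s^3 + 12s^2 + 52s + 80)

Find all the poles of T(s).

The poles are the roots of the denominator s^3 + 12s^2 + 52s + 80 = 0.
Trying s = -4: the polynomial evaluates to 0, so (s + 4) is a factor.
Dividing out leaves s^2 + 8s + 20 = 0.
The quadratic formula then gives s = -4 ± 2j.

s = -4 + 2j, -4 - 2j, -4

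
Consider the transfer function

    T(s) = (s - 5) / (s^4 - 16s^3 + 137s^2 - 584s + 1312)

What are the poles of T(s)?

The poles are the roots of the denominator s^4 - 16s^3 + 137s^2 - 584s + 1312 = 0.
No real roots exist; factor into two real quadratics: (s^2 - 8s + 32)(s^2 - 8s + 41) = 0.
Each quadratic gives a conjugate pair via the quadratic formula.

s = 4 ± 4j, 4 ± 5j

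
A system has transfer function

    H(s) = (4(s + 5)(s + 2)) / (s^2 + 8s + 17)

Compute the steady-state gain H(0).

H(0) = 40/17 ≈ 2.353

At s = 0 each factor (s + a) contributes a and each (s^2 + bs + c) contributes c.
H(0) = 4·(5) · (2) / ((17)) = 40/17 = 40/17.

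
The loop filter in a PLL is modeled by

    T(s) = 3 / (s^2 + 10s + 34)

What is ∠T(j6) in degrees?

∠T(j6) ≈ -91.91°

At s = j6: numerator = 3, denominator = -2 + j60.
∠T = ∠num − ∠den = 0° − (91.909°) = -91.91°.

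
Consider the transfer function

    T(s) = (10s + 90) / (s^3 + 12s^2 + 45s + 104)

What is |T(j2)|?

|T(j2)| ≈ 0.9285

Substitute s = j2: numerator = 90 + j20, denominator = 56 + j82.
|T(j2)| = |90 + j20| / |56 + j82| = 92.195 / 99.298 ≈ 0.9285.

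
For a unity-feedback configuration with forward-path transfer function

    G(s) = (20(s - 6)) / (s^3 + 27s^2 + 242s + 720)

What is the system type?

The denominator has no factor of s at the origin — no free integrator — so this is a Type 0 system.

Type 0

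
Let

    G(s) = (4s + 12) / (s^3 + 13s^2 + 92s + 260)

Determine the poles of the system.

The poles are the roots of the denominator s^3 + 13s^2 + 92s + 260 = 0.
Trying s = -5: the polynomial evaluates to 0, so (s + 5) is a factor.
Dividing out leaves s^2 + 8s + 52 = 0.
The quadratic formula then gives s = -4 ± 6j.

s = -4 ± 6j, -5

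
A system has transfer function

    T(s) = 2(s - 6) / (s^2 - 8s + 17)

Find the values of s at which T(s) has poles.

The poles are the roots of the denominator s^2 - 8s + 17 = 0.
Using the quadratic formula: s = (8 ± √(-4))/2 = 4 ± 1j.

s = 4 + j, 4 - j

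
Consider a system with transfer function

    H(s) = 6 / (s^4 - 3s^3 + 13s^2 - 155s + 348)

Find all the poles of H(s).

s = 3, 4, -2 + 5j, -2 - 5j

The poles are the roots of the denominator s^4 - 3s^3 + 13s^2 - 155s + 348 = 0.
Trying s = 3: the polynomial evaluates to 0, so (s - 3) is a factor.
Dividing out leaves s^3 + 13s - 116 = 0.
This factors further as (s - 4)(s^2 + 4s + 29) = 0.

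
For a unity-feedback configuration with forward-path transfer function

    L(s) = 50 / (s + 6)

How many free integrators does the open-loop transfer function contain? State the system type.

The denominator has no factor of s at the origin — no free integrator — so this is a Type 0 system.

Type 0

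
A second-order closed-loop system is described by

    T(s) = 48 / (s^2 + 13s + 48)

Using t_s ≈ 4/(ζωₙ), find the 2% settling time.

t_s ≈ 0.6154 s

Comparing s^2 + 13s + 48 to s^2 + 2ζωₙs + ωₙ²: ωₙ = √48 ≈ 6.928 rad/s and ζ = 13/(2·√48) ≈ 0.9382.
ζωₙ = 13/2 = 6.5, so t_s ≈ 4/(ζωₙ) = 4/6.5 ≈ 0.6154 s.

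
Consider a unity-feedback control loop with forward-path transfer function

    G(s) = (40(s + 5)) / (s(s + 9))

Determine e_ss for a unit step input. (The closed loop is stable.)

G(s) has one pole at the origin.
This is a Type 1 system; for a step input the steady-state error is zero.

e_ss = 0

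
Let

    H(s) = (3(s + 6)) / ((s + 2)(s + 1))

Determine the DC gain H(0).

H(0) = 9

At s = 0 each factor (s + a) contributes a and each (s^2 + bs + c) contributes c.
H(0) = 3·(6) / ((2) · (1)) = 18/2 = 9.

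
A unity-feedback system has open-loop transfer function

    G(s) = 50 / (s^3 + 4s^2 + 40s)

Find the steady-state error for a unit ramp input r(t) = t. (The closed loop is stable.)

G(s) has one pole at the origin.
This is a Type 1 system. Kv = lim_{s→0} s·G(s) = 50/40 = 5/4.
e_ss = 1/Kv = 1/(5/4) = 4/5 ≈ 0.8000.

e_ss = 0.8000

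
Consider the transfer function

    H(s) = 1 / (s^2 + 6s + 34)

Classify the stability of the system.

The denominator s^2 + 6s + 34 factors as (s^2 + 6s + 34), giving poles at s = -3 + 5j, -3 - 5j.
Since all poles lie strictly in the left half-plane, the system is stable.

stable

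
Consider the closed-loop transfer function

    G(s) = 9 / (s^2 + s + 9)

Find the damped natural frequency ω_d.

ω_d ≈ 2.958 rad/s

Comparing s^2 + s + 9 to s^2 + 2ζωₙs + ωₙ²: ωₙ = 3 rad/s and ζ = 1/(2·3) ≈ 0.1667.
ζωₙ = 1/2 = 0.5, so ω_d = ωₙ√(1−ζ²) = √(ωₙ² − (ζωₙ)²) = √(9 − 0.5²) = √8.75 ≈ 2.958 rad/s.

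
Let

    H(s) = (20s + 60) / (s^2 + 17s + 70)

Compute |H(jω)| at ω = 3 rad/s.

|H(j3)| ≈ 1.067

Substitute s = j3: numerator = 60 + j60, denominator = 61 + j51.
|H(j3)| = |60 + j60| / |61 + j51| = 84.853 / 79.511 ≈ 1.067.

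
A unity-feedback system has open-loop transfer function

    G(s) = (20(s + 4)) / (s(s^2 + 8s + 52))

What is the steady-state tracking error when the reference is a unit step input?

G(s) has one pole at the origin.
This is a Type 1 system; for a step input the steady-state error is zero.

e_ss = 0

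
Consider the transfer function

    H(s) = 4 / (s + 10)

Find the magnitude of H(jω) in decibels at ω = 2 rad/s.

|H(j2)|_dB ≈ -8.13 dB

Substitute s = j2: numerator = 4, denominator = 10 + j2.
|H(j2)| = |4| / |10 + j2| = 4 / 10.198 ≈ 0.3922.
In decibels: 20·log₁₀(0.3922) ≈ -8.13 dB.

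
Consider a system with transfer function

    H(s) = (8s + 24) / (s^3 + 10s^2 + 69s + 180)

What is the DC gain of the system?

H(0) = 2/15 ≈ 0.1333

Set s = 0: H(0) = (24) / (180) = 2/15.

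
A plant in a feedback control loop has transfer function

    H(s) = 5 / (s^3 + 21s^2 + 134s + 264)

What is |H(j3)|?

Substitute s = j3: numerator = 5, denominator = 75 + j375.
|H(j3)| = |5| / |75 + j375| = 5 / 382.43 ≈ 0.01307.

|H(j3)| ≈ 0.01307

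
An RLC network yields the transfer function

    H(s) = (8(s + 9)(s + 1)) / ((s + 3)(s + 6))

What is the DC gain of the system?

At s = 0 each factor (s + a) contributes a and each (s^2 + bs + c) contributes c.
H(0) = 8·(9) · (1) / ((3) · (6)) = 72/18 = 4.

H(0) = 4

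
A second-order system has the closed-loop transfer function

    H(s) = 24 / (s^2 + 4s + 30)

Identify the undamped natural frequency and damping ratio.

ωₙ ≈ 5.477 rad/s, ζ ≈ 0.3651

Compare the denominator to the standard form s^2 + 2ζωₙs + ωₙ².
ωₙ² = 30, so ωₙ = √30 ≈ 5.477 rad/s.
2ζωₙ = 4, so ζ = 4/(2·√30) ≈ 0.3651.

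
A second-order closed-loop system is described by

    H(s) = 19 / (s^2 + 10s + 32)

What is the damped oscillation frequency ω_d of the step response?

Comparing s^2 + 10s + 32 to s^2 + 2ζωₙs + ωₙ²: ωₙ = √32 ≈ 5.657 rad/s and ζ = 10/(2·√32) ≈ 0.8839.
ζωₙ = 10/2 = 5, so ω_d = ωₙ√(1−ζ²) = √(ωₙ² − (ζωₙ)²) = √(32 − 5²) = √7 ≈ 2.646 rad/s.

ω_d ≈ 2.646 rad/s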